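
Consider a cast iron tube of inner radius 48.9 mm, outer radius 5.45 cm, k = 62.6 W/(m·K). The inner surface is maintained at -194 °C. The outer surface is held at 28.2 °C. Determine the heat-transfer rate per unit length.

Q' = 2πk·ΔT/ln(r₂/r₁) = 2π × 62.6 × 222.2 / ln(0.0545/0.0489) = 8.06×10^5 W/m

Q' = 806 kW/m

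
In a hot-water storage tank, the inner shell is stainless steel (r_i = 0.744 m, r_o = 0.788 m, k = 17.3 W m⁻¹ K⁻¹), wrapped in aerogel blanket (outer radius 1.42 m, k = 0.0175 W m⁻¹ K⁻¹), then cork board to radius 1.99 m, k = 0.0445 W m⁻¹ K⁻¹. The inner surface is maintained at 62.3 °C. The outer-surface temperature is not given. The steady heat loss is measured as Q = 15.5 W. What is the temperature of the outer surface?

Series resistances:
  R_stainless steel = (1/0.744 − 1/0.788)/(4πk) = 0.07505/(4π·17.3) = 3.452×10^-4 K/W
  R_aerogel blanket = (1/0.788 − 1/1.42)/(4πk) = 0.5648/(4π·0.0175) = 2.568 K/W
  R_cork board = (1/1.42 − 1/1.99)/(4πk) = 0.2017/(4π·0.0445) = 0.3607 K/W
ΣR = 2.929 K/W
ΔT = Q·ΣR = 15.5 × 2.929 = 45.40 K
Heat flows outward, so T_out = T_in − ΔT = 62.3 − 45.40 = 16.9 °C

T_out = 16.9 °C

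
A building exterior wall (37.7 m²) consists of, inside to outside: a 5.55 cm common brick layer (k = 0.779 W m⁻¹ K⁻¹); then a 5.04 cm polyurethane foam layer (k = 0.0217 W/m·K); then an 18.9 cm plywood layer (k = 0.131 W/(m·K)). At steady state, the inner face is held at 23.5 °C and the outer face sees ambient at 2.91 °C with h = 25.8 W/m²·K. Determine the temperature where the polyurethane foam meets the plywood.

Series thermal resistances, inner to outer:
  R_common brick = L/(kA) = 0.0555/(0.779·37.7) = 0.001890 K/W
  R_polyurethane foam = L/(kA) = 0.0504/(0.0217·37.7) = 0.06161 K/W
  R_plywood = L/(kA) = 0.189/(0.131·37.7) = 0.03827 K/W
  R_conv,out = 1/(hA) = 1/(25.8·37.7) = 0.001028 K/W
ΣR = 0.001890 + 0.06161 + 0.03827 + 0.001028 = 0.1028 K/W
Q = ΔT/ΣR = (23.5 °C − 2.91 °C)/0.1028 = 200.3 W
From the inner boundary to the polyurethane foam/plywood interface, ΣR_partial = 0.06350 K/W.
T_interface = T_in − Q·ΣR_partial = 23.5 °C − (200.3)(0.06350) = 10.8 °C

T = 10.8 °C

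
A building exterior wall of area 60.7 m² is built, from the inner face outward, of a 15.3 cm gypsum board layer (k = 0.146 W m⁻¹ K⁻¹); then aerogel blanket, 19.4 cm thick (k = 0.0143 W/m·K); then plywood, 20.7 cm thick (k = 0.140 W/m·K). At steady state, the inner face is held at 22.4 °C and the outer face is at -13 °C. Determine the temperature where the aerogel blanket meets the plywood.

T = -9.75 °C

Series thermal resistances, inner to outer:
  R_gypsum board = L/(kA) = 0.153/(0.146·60.7) = 0.01726 K/W
  R_aerogel blanket = L/(kA) = 0.194/(0.0143·60.7) = 0.2235 K/W
  R_plywood = L/(kA) = 0.207/(0.140·60.7) = 0.02436 K/W
ΣR = 0.01726 + 0.2235 + 0.02436 = 0.2651 K/W
Q = ΔT/ΣR = (22.4 °C − -13 °C)/0.2651 = 133.5 W
From the inner boundary to the aerogel blanket/plywood interface, ΣR_partial = 0.2408 K/W.
T_interface = T_in − Q·ΣR_partial = 22.4 °C − (133.5)(0.2408) = -9.75 °C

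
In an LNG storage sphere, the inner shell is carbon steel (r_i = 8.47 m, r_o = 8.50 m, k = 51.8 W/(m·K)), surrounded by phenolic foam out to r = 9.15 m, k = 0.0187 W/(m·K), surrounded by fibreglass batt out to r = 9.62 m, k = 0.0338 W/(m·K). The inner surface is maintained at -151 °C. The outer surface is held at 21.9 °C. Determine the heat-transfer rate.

Q = 3.59 kW

Treat each layer as a resistance in series:
  R_carbon steel = (1/8.47 − 1/8.50)/(4πk) = 4.167×10^-4/(4π·51.8) = 6.401×10^-7 K/W
  R_phenolic foam = (1/8.50 − 1/9.15)/(4πk) = 0.008357/(4π·0.0187) = 0.03556 K/W
  R_fibreglass batt = (1/9.15 − 1/9.62)/(4πk) = 0.005340/(4π·0.0338) = 0.01257 K/W
ΣR = 6.401×10^-7 + 0.03556 + 0.01257 = 0.04813 K/W
Q = ΔT/ΣR = (-151 °C − 21.9 °C)/0.04813 = -3590 W
(Negative Q ⇒ heat flows inward; heat gain = 3590 W.)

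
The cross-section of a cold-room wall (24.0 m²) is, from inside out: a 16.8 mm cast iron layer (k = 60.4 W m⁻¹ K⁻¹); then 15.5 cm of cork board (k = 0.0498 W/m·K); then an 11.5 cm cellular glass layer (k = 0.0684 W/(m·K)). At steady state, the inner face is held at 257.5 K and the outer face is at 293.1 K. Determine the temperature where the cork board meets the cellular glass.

Resistance network (inner→outer):
  R_cast iron = L/(kA) = 0.0168/(60.4·24.0) = 1.159×10^-5 K/W
  R_cork board = L/(kA) = 0.155/(0.0498·24.0) = 0.1297 K/W
  R_cellular glass = L/(kA) = 0.115/(0.0684·24.0) = 0.07005 K/W
ΣR = 1.159×10^-5 + 0.1297 + 0.07005 = 0.1998 K/W
Q = ΔT/ΣR = (257.5 K − 293.1 K)/0.1998 = -178.2 W
From the inner boundary to the cork board/cellular glass interface, ΣR_partial = 0.1297 K/W.
T_interface = T_in − Q·ΣR_partial = 257.5 K − (-178.2)(0.1297) = 280.61 K

T = 280.61 K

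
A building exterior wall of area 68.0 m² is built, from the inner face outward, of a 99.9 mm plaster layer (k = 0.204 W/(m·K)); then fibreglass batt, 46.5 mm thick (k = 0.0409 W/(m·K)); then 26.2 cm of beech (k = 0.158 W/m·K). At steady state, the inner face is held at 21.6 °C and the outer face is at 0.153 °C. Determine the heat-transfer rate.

Resistance network (inner→outer):
  R_plaster = L/(kA) = 0.0999/(0.204·68.0) = 0.007202 K/W
  R_fibreglass batt = L/(kA) = 0.0465/(0.0409·68.0) = 0.01672 K/W
  R_beech = L/(kA) = 0.262/(0.158·68.0) = 0.02439 K/W
ΣR = 0.007202 + 0.01672 + 0.02439 = 0.04831 K/W
Q = ΔT/ΣR = (21.6 °C − 0.153 °C)/0.04831 = 444 W

Q = 444 W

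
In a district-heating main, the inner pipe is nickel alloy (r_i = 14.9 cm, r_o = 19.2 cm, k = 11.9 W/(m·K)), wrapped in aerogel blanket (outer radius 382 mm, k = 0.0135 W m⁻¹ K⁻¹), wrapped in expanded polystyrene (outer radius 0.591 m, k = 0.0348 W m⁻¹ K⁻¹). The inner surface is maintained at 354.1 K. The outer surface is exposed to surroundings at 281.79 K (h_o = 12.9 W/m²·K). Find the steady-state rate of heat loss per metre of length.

Series thermal resistances, inner to outer:
  R'_nickel alloy = ln(0.192/0.149)/(2πk) = 0.2535/(2π·11.9) = 0.003391 m·K/W
  R'_aerogel blanket = ln(0.382/0.192)/(2πk) = 0.6879/(2π·0.0135) = 8.110 m·K/W
  R'_expanded polystyrene = ln(0.591/0.382)/(2πk) = 0.4364/(2π·0.0348) = 1.996 m·K/W
  R'_conv,out = 1/(2πr h) = 1/(2π·0.591·12.9) = 0.02088 m·K/W
ΣR = 0.003391 + 8.110 + 1.996 + 0.02088 = 10.13 m·K/W
Q' = ΔT/ΣR = (354.1 K − 281.79 K)/10.13 = 7.14 W/m

Q' = 7.14 W/m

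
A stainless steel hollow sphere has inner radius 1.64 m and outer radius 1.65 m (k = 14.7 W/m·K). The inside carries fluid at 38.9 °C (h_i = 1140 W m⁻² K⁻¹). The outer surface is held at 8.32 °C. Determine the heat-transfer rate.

Q = 665 kW

Treat each layer as a resistance in series:
  R_conv,in = 1/(4πr²h) = 1/(4π·1.64²·1140) = 2.595×10^-5 K/W
  R_stainless steel = (1/1.64 − 1/1.65)/(4πk) = 0.003695/(4π·14.7) = 2.001×10^-5 K/W
ΣR = 2.595×10^-5 + 2.001×10^-5 = 4.596×10^-5 K/W
Q = ΔT/ΣR = (38.9 °C − 8.32 °C)/4.596×10^-5 = 6.65×10^5 W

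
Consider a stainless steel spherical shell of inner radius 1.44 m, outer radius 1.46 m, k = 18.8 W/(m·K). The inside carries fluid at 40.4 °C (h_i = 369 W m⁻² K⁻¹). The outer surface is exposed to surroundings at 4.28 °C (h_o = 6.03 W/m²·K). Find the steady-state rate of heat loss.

Q = 5.70 kW

Resistance network (inner→outer):
  R_conv,in = 1/(4πr²h) = 1/(4π·1.44²·369) = 1.040×10^-4 K/W
  R_stainless steel = (1/1.44 − 1/1.46)/(4πk) = 0.009513/(4π·18.8) = 4.027×10^-5 K/W
  R_conv,out = 1/(4πr²h) = 1/(4π·1.46²·6.03) = 0.006191 K/W
ΣR = 1.040×10^-4 + 4.027×10^-5 + 0.006191 = 0.006335 K/W
Q = ΔT/ΣR = (40.4 °C − 4.28 °C)/0.006335 = 5700 W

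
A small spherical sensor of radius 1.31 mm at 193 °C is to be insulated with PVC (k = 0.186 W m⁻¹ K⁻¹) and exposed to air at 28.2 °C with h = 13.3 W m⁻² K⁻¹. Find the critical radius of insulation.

For a sphere, r_cr = 2k_ins/h = 2·0.186/13.3 = 0.0280 m = 2.80 cm

r_cr = 2.80 cm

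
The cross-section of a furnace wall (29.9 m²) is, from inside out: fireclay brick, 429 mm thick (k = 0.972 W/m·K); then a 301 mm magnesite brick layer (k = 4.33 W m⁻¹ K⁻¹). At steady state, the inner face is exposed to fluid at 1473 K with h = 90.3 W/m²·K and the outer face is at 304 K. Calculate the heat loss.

Q = 67000 W

Treat each layer as a resistance in series:
  R_conv,in = 1/(hA) = 1/(90.3·29.9) = 3.704×10^-4 K/W
  R_fireclay brick = L/(kA) = 0.429/(0.972·29.9) = 0.01476 K/W
  R_magnesite brick = L/(kA) = 0.301/(4.33·29.9) = 0.002325 K/W
ΣR = 3.704×10^-4 + 0.01476 + 0.002325 = 0.01746 K/W
Q = ΔT/ΣR = (1473 K − 304 K)/0.01746 = 67000 W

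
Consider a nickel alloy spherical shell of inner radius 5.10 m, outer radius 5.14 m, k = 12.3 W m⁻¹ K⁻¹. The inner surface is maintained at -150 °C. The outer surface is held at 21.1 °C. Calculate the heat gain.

Q = 17300 kW

Q = 4πk·ΔT/(1/r₁ − 1/r₂) = 4π × 12.3 × 171.1 / (1/5.10 − 1/5.14) = 1.73×10^7 W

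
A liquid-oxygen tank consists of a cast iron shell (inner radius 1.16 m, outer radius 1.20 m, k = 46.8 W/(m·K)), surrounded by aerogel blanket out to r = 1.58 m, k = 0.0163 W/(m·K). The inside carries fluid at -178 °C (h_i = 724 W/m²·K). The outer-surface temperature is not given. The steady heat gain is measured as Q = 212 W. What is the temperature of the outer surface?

Sum the resistances:
  R_conv,in = 1/(4πr²h) = 1/(4π·1.16²·724) = 8.168×10^-5 K/W
  R_cast iron = (1/1.16 − 1/1.20)/(4πk) = 0.02874/(4π·46.8) = 4.886×10^-5 K/W
  R_aerogel blanket = (1/1.20 − 1/1.58)/(4πk) = 0.2004/(4π·0.0163) = 0.9785 K/W
ΣR = 0.9786 K/W
ΔT = Q·ΣR = 212 × 0.9786 = 207.5 K
Heat flows inward, so T_out = T_in + ΔT = -178 + 207.5 = 29.5 °C

T_out = 29.5 °C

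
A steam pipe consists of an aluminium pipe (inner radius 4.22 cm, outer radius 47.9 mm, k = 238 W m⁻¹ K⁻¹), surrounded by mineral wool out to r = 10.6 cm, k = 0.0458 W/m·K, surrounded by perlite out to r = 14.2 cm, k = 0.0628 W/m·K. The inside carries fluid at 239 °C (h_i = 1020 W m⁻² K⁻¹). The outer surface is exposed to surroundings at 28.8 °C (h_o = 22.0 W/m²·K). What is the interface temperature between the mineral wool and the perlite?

Resistance network (inner→outer):
  R'_conv,in = 1/(2πr h) = 1/(2π·0.0422·1020) = 0.003697 m·K/W
  R'_aluminium = ln(0.0479/0.0422)/(2πk) = 0.1267/(2π·238) = 8.472×10^-5 m·K/W
  R'_mineral wool = ln(0.106/0.0479)/(2πk) = 0.7943/(2π·0.0458) = 2.760 m·K/W
  R'_perlite = ln(0.142/0.106)/(2πk) = 0.2924/(2π·0.0628) = 0.7410 m·K/W
  R'_conv,out = 1/(2πr h) = 1/(2π·0.142·22.0) = 0.05095 m·K/W
ΣR = 0.003697 + 8.472×10^-5 + 2.760 + 0.7410 + 0.05095 = 3.556 m·K/W
Q' = ΔT/ΣR = (239 °C − 28.8 °C)/3.556 = 59.11 W/m
From the inner boundary to the mineral wool/perlite interface, ΣR_partial = 2.764 m·K/W.
T_interface = T_in − Q'·ΣR_partial = 239 °C − (59.11)(2.764) = 75.6 °C

T = 75.6 °C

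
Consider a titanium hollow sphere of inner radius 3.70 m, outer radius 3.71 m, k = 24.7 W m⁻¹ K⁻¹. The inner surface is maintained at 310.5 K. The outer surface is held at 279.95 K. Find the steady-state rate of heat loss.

Q = 1.30×10^7 W

Q = 4πk·ΔT/(1/r₁ − 1/r₂) = 4π × 24.7 × 30.55 / (1/3.70 − 1/3.71) = 1.30×10^7 W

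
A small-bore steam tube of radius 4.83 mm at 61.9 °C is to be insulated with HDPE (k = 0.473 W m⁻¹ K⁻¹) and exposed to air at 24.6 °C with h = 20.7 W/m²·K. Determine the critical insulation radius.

For a cylinder, r_cr = k_ins/h = 0.473/20.7 = 0.0229 m = 2.29 cm

r_cr = 2.29 cm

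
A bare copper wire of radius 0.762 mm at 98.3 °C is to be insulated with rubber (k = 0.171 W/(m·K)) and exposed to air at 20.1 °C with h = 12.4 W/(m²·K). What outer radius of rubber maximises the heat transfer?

r_cr = 1.38 cm

For a cylinder, r_cr = k_ins/h = 0.171/12.4 = 0.0138 m = 1.38 cm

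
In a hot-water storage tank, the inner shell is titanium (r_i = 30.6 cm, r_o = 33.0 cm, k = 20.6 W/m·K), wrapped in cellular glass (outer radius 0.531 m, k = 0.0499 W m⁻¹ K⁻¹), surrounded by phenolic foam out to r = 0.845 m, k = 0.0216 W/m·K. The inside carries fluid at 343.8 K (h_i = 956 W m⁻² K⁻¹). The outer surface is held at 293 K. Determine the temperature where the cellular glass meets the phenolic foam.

Treat each layer as a resistance in series:
  R_conv,in = 1/(4πr²h) = 1/(4π·0.306²·956) = 8.890×10^-4 K/W
  R_titanium = (1/0.306 − 1/0.330)/(4πk) = 0.2377/(4π·20.6) = 9.181×10^-4 K/W
  R_cellular glass = (1/0.330 − 1/0.531)/(4πk) = 1.147/(4π·0.0499) = 1.829 K/W
  R_phenolic foam = (1/0.531 − 1/0.845)/(4πk) = 0.6998/(4π·0.0216) = 2.578 K/W
ΣR = 8.890×10^-4 + 9.181×10^-4 + 1.829 + 2.578 = 4.409 K/W
Q = ΔT/ΣR = (343.8 K − 293 K)/4.409 = 11.52 W
From the inner boundary to the cellular glass/phenolic foam interface, ΣR_partial = 1.831 K/W.
T_interface = T_in − Q·ΣR_partial = 343.8 K − (11.52)(1.831) = 322.7 K

T = 322.7 K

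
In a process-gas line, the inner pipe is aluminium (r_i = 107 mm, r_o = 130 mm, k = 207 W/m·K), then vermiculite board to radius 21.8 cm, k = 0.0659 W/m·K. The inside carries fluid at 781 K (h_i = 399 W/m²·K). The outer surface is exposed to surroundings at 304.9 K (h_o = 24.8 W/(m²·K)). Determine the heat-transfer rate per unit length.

Resistance network (inner→outer):
  R'_conv,in = 1/(2πr h) = 1/(2π·0.107·399) = 0.003728 m·K/W
  R'_aluminium = ln(0.130/0.107)/(2πk) = 0.1947/(2π·207) = 1.497×10^-4 m·K/W
  R'_vermiculite board = ln(0.218/0.130)/(2πk) = 0.5170/(2π·0.0659) = 1.249 m·K/W
  R'_conv,out = 1/(2πr h) = 1/(2π·0.218·24.8) = 0.02944 m·K/W
ΣR = 0.003728 + 1.497×10^-4 + 1.249 + 0.02944 = 1.282 m·K/W
Q' = ΔT/ΣR = (781 K − 304.9 K)/1.282 = 371 W/m

Q' = 371 W/m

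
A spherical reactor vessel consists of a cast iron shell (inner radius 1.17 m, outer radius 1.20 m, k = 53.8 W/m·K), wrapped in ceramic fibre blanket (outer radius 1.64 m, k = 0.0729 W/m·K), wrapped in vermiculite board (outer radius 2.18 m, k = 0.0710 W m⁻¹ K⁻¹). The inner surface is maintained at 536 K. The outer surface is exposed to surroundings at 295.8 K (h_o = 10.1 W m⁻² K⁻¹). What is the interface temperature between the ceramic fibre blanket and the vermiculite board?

Series thermal resistances, inner to outer:
  R_cast iron = (1/1.17 − 1/1.20)/(4πk) = 0.02137/(4π·53.8) = 3.161×10^-5 K/W
  R_ceramic fibre blanket = (1/1.20 − 1/1.64)/(4πk) = 0.2236/(4π·0.0729) = 0.2441 K/W
  R_vermiculite board = (1/1.64 − 1/2.18)/(4πk) = 0.1510/(4π·0.0710) = 0.1693 K/W
  R_conv,out = 1/(4πr²h) = 1/(4π·2.18²·10.1) = 0.001658 K/W
ΣR = 3.161×10^-5 + 0.2441 + 0.1693 + 0.001658 = 0.4151 K/W
Q = ΔT/ΣR = (536 K − 295.8 K)/0.4151 = 578.7 W
From the inner boundary to the ceramic fibre blanket/vermiculite board interface, ΣR_partial = 0.2441 K/W.
T_interface = T_in − Q·ΣR_partial = 536 K − (578.7)(0.2441) = 395 K

T = 395 K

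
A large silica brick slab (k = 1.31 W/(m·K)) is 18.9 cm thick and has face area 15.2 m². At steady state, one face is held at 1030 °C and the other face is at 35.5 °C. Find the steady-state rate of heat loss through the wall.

Q = kA·ΔT/L = 1.31 × 15.2 × |1030 °C − 35.5 °C| / 0.189 = 1.05×10^5 W

Q = 1.05×10^5 W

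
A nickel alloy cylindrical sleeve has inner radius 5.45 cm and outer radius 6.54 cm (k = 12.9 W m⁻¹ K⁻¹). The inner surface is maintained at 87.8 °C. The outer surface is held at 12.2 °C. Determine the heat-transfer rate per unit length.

Q' = 2πk·ΔT/ln(r₂/r₁) = 2π × 12.9 × 75.6 / ln(0.0654/0.0545) = 33600 W/m

Q' = 33.6 kW/m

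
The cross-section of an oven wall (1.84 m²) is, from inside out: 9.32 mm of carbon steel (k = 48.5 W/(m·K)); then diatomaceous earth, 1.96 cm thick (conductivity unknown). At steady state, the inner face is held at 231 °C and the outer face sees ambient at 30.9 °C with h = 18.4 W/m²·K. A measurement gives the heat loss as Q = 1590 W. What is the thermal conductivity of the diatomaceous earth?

ΣR = ΔT/Q = |231 − 30.9|/1590 = 0.1258 K/W
Known resistances:
  R_carbon steel = L/(kA) = 0.00932/(48.5·1.84) = 1.044×10^-4 K/W
  R_conv,out = 1/(hA) = 1/(18.4·1.84) = 0.02954 K/W
R_diatomaceous earth = ΣR − ΣR_known = 0.1258 − 0.02964 = 0.09616 K/W
L/(kA) = 0.09616 ⇒ k = 0.0196/(0.09616·1.84) = 0.111 W/m·K

k = 0.111 W/m·K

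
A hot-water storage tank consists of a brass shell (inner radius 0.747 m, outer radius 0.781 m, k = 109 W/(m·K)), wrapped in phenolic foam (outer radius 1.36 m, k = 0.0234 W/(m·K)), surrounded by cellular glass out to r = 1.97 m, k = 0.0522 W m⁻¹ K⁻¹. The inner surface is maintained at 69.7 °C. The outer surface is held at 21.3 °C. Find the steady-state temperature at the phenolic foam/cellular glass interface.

T = 28.9 °C

Series thermal resistances, inner to outer:
  R_brass = (1/0.747 − 1/0.781)/(4πk) = 0.05828/(4π·109) = 4.255×10^-5 K/W
  R_phenolic foam = (1/0.781 − 1/1.36)/(4πk) = 0.5451/(4π·0.0234) = 1.854 K/W
  R_cellular glass = (1/1.36 − 1/1.97)/(4πk) = 0.2277/(4π·0.0522) = 0.3471 K/W
ΣR = 4.255×10^-5 + 1.854 + 0.3471 = 2.201 K/W
Q = ΔT/ΣR = (69.7 °C − 21.3 °C)/2.201 = 21.99 W
From the inner boundary to the phenolic foam/cellular glass interface, ΣR_partial = 1.854 K/W.
T_interface = T_in − Q·ΣR_partial = 69.7 °C − (21.99)(1.854) = 28.9 °C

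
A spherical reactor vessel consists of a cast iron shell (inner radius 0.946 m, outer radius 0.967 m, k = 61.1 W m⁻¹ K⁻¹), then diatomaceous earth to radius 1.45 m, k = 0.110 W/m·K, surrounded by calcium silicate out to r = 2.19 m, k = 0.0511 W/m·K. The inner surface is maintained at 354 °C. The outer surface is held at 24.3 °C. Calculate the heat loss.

Q = 539 W

Resistance network (inner→outer):
  R_cast iron = (1/0.946 − 1/0.967)/(4πk) = 0.02296/(4π·61.1) = 2.990×10^-5 K/W
  R_diatomaceous earth = (1/0.967 − 1/1.45)/(4πk) = 0.3445/(4π·0.110) = 0.2492 K/W
  R_calcium silicate = (1/1.45 − 1/2.19)/(4πk) = 0.2330/(4π·0.0511) = 0.3629 K/W
ΣR = 2.990×10^-5 + 0.2492 + 0.3629 = 0.6121 K/W
Q = ΔT/ΣR = (354 °C − 24.3 °C)/0.6121 = 539 W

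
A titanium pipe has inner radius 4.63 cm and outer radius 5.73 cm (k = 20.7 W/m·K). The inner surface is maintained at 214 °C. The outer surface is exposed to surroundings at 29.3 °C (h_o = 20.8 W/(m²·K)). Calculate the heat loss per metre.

Resistance network (inner→outer):
  R'_titanium = ln(0.0573/0.0463)/(2πk) = 0.2132/(2π·20.7) = 0.001639 m·K/W
  R'_conv,out = 1/(2πr h) = 1/(2π·0.0573·20.8) = 0.1335 m·K/W
ΣR = 0.001639 + 0.1335 = 0.1351 m·K/W
Q' = ΔT/ΣR = (214 °C − 29.3 °C)/0.1351 = 1370 W/m

Q' = 1370 W/m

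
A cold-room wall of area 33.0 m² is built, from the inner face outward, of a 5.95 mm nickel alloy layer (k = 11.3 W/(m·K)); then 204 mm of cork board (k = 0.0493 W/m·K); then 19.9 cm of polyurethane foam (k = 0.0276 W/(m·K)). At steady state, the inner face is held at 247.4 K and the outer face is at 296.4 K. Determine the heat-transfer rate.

Q = 142 W

Treat each layer as a resistance in series:
  R_nickel alloy = L/(kA) = 0.00595/(11.3·33.0) = 1.596×10^-5 K/W
  R_cork board = L/(kA) = 0.204/(0.0493·33.0) = 0.1254 K/W
  R_polyurethane foam = L/(kA) = 0.199/(0.0276·33.0) = 0.2185 K/W
ΣR = 1.596×10^-5 + 0.1254 + 0.2185 = 0.3439 K/W
Q = ΔT/ΣR = (247.4 K − 296.4 K)/0.3439 = -142 W
(Negative Q ⇒ heat flows inward; heat gain = 142 W.)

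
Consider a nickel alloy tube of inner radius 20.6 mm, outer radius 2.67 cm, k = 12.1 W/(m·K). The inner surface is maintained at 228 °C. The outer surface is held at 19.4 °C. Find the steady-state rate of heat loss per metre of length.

Q' = 2πk·ΔT/ln(r₂/r₁) = 2π × 12.1 × 208.6 / ln(0.0267/0.0206) = 61100 W/m

Q' = 61.1 kW/m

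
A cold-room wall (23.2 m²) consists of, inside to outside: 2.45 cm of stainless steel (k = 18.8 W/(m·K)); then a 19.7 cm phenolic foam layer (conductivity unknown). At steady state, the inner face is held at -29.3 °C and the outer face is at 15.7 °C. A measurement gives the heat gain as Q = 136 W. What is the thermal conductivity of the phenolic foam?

ΣR = ΔT/Q = |-29.3 − 15.7|/136 = 0.3309 K/W
Known resistances:
  R_stainless steel = L/(kA) = 0.0245/(18.8·23.2) = 5.617×10^-5 K/W
R_phenolic foam = ΣR − ΣR_known = 0.3309 − 5.617×10^-5 = 0.3308 K/W
L/(kA) = 0.3308 ⇒ k = 0.197/(0.3308·23.2) = 0.0257 W/m·K

k = 0.0257 W/m·K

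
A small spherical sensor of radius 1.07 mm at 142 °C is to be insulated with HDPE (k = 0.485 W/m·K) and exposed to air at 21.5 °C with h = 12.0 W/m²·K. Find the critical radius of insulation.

For a sphere, r_cr = 2k_ins/h = 2·0.485/12.0 = 0.0808 m = 8.08 cm

r_cr = 8.08 cm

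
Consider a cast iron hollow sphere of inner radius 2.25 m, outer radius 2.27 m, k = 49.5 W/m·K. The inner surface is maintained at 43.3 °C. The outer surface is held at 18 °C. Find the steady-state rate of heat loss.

Q = 4020 kW

Q = 4πk·ΔT/(1/r₁ − 1/r₂) = 4π × 49.5 × 25.3 / (1/2.25 − 1/2.27) = 4.02×10^6 W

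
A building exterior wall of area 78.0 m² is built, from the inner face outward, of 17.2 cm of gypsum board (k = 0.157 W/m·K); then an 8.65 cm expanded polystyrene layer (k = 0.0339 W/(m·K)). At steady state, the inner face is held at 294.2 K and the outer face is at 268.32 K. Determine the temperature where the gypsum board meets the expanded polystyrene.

T = 286.4 K

Treat each layer as a resistance in series:
  R_gypsum board = L/(kA) = 0.172/(0.157·78.0) = 0.01405 K/W
  R_expanded polystyrene = L/(kA) = 0.0865/(0.0339·78.0) = 0.03271 K/W
ΣR = 0.01405 + 0.03271 = 0.04676 K/W
Q = ΔT/ΣR = (294.2 K − 268.32 K)/0.04676 = 553.5 W
From the inner boundary to the gypsum board/expanded polystyrene interface, ΣR_partial = 0.01405 K/W.
T_interface = T_in − Q·ΣR_partial = 294.2 K − (553.5)(0.01405) = 286.4 K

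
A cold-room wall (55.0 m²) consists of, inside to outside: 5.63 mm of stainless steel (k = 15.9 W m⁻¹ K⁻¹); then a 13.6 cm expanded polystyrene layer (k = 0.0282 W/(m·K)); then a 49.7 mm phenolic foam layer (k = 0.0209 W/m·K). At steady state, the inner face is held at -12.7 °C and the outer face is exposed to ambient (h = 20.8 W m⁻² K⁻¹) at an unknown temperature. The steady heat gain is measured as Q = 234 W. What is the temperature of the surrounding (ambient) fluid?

T_out = 18.1 °C

Series resistances:
  R_stainless steel = L/(kA) = 0.00563/(15.9·55.0) = 6.438×10^-6 K/W
  R_expanded polystyrene = L/(kA) = 0.136/(0.0282·55.0) = 0.08769 K/W
  R_phenolic foam = L/(kA) = 0.0497/(0.0209·55.0) = 0.04324 K/W
  R_conv,out = 1/(hA) = 1/(20.8·55.0) = 8.741×10^-4 K/W
ΣR = 0.1318 K/W
ΔT = Q·ΣR = 234 × 0.1318 = 30.84 K
Heat flows inward, so T_out = T_in + ΔT = -12.7 + 30.84 = 18.1 °C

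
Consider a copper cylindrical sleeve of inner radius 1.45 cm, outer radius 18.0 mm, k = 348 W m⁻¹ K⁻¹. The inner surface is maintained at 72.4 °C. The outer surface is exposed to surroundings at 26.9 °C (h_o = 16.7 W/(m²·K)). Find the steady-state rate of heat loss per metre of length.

Series thermal resistances, inner to outer:
  R'_copper = ln(0.0180/0.0145)/(2πk) = 0.2162/(2π·348) = 9.889×10^-5 m·K/W
  R'_conv,out = 1/(2πr h) = 1/(2π·0.0180·16.7) = 0.5295 m·K/W
ΣR = 9.889×10^-5 + 0.5295 = 0.5296 m·K/W
Q' = ΔT/ΣR = (72.4 °C − 26.9 °C)/0.5296 = 85.9 W/m

Q' = 85.9 W/m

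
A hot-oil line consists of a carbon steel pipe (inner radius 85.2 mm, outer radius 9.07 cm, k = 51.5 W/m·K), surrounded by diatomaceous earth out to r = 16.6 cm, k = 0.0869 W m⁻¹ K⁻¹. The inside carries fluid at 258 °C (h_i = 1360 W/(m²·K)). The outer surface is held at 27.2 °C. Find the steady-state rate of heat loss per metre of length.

Treat each layer as a resistance in series:
  R'_conv,in = 1/(2πr h) = 1/(2π·0.0852·1360) = 0.001374 m·K/W
  R'_carbon steel = ln(0.0907/0.0852)/(2πk) = 0.06256/(2π·51.5) = 1.933×10^-4 m·K/W
  R'_diatomaceous earth = ln(0.166/0.0907)/(2πk) = 0.6044/(2π·0.0869) = 1.107 m·K/W
ΣR = 0.001374 + 1.933×10^-4 + 1.107 = 1.109 m·K/W
Q' = ΔT/ΣR = (258 °C − 27.2 °C)/1.109 = 208 W/m

Q' = 208 W/m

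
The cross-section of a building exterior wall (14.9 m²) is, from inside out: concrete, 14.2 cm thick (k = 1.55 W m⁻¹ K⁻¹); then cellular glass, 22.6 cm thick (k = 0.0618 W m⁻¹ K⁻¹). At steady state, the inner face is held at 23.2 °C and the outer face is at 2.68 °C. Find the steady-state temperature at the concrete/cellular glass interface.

Series thermal resistances, inner to outer:
  R_concrete = L/(kA) = 0.142/(1.55·14.9) = 0.006149 K/W
  R_cellular glass = L/(kA) = 0.226/(0.0618·14.9) = 0.2454 K/W
ΣR = 0.006149 + 0.2454 = 0.2515 K/W
Q = ΔT/ΣR = (23.2 °C − 2.68 °C)/0.2515 = 81.59 W
From the inner boundary to the concrete/cellular glass interface, ΣR_partial = 0.006149 K/W.
T_interface = T_in − Q·ΣR_partial = 23.2 °C − (81.59)(0.006149) = 22.7 °C

T = 22.7 °C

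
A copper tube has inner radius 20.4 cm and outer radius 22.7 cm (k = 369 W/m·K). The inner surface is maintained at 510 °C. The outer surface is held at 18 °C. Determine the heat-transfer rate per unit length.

Q' = 10700 kW/m

Q' = 2πk·ΔT/ln(r₂/r₁) = 2π × 369 × 492 / ln(0.227/0.204) = 1.07×10^7 W/m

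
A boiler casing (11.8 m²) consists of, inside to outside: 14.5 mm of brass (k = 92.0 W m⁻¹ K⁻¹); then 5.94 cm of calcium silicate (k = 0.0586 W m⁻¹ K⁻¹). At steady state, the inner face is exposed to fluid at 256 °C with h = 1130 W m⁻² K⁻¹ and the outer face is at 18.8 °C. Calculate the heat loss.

Q = 2760 W

Treat each layer as a resistance in series:
  R_conv,in = 1/(hA) = 1/(1130·11.8) = 7.500×10^-5 K/W
  R_brass = L/(kA) = 0.0145/(92.0·11.8) = 1.336×10^-5 K/W
  R_calcium silicate = L/(kA) = 0.0594/(0.0586·11.8) = 0.08590 K/W
ΣR = 7.500×10^-5 + 1.336×10^-5 + 0.08590 = 0.08599 K/W
Q = ΔT/ΣR = (256 °C − 18.8 °C)/0.08599 = 2760 W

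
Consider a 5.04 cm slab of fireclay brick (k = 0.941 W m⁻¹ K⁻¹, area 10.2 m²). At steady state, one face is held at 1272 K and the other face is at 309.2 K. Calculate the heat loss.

Q = kA·ΔT/L = 0.941 × 10.2 × |1272 K − 309.2 K| / 0.0504 = 1.83×10^5 W

Q = 183 kW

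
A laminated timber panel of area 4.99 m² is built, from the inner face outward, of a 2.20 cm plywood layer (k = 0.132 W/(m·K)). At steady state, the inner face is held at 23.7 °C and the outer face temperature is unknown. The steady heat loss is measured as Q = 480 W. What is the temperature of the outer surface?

T_out = 7.67 °C

Sum the resistances:
  R_plywood = L/(kA) = 0.0220/(0.132·4.99) = 0.03340 K/W
ΣR = 0.03340 K/W
ΔT = Q·ΣR = 480 × 0.03340 = 16.03 K
Heat flows outward, so T_out = T_in − ΔT = 23.7 − 16.03 = 7.67 °C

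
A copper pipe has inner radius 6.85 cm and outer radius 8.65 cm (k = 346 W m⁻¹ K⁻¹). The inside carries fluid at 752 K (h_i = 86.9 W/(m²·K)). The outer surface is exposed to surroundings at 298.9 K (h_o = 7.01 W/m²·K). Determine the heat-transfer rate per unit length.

Series thermal resistances, inner to outer:
  R'_conv,in = 1/(2πr h) = 1/(2π·0.0685·86.9) = 0.02674 m·K/W
  R'_copper = ln(0.0865/0.0685)/(2πk) = 0.2333/(2π·346) = 1.073×10^-4 m·K/W
  R'_conv,out = 1/(2πr h) = 1/(2π·0.0865·7.01) = 0.2625 m·K/W
ΣR = 0.02674 + 1.073×10^-4 + 0.2625 = 0.2893 m·K/W
Q' = ΔT/ΣR = (752 K − 298.9 K)/0.2893 = 1570 W/m

Q' = 1570 W/m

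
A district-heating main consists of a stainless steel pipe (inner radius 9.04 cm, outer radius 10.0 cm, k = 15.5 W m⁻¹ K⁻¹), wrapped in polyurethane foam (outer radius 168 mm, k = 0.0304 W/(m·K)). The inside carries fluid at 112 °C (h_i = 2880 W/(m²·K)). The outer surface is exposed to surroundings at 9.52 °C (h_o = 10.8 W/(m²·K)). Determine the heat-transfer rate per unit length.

Treat each layer as a resistance in series:
  R'_conv,in = 1/(2πr h) = 1/(2π·0.0904·2880) = 6.113×10^-4 m·K/W
  R'_stainless steel = ln(0.100/0.0904)/(2πk) = 0.1009/(2π·15.5) = 0.001036 m·K/W
  R'_polyurethane foam = ln(0.168/0.100)/(2πk) = 0.5188/(2π·0.0304) = 2.716 m·K/W
  R'_conv,out = 1/(2πr h) = 1/(2π·0.168·10.8) = 0.08772 m·K/W
ΣR = 6.113×10^-4 + 0.001036 + 2.716 + 0.08772 = 2.805 m·K/W
Q' = ΔT/ΣR = (112 °C − 9.52 °C)/2.805 = 36.5 W/m

Q' = 36.5 W/m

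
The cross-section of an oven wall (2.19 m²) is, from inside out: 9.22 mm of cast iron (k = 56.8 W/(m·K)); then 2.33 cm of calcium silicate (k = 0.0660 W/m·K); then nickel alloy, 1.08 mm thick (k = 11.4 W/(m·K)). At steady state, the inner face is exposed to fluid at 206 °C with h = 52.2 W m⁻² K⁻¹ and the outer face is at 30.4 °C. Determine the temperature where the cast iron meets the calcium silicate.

T = 197 °C

Treat each layer as a resistance in series:
  R_conv,in = 1/(hA) = 1/(52.2·2.19) = 0.008748 K/W
  R_cast iron = L/(kA) = 0.00922/(56.8·2.19) = 7.412×10^-5 K/W
  R_calcium silicate = L/(kA) = 0.0233/(0.0660·2.19) = 0.1612 K/W
  R_nickel alloy = L/(kA) = 0.00108/(11.4·2.19) = 4.326×10^-5 K/W
ΣR = 0.008748 + 7.412×10^-5 + 0.1612 + 4.326×10^-5 = 0.1701 K/W
Q = ΔT/ΣR = (206 °C − 30.4 °C)/0.1701 = 1032 W
From the inner boundary to the cast iron/calcium silicate interface, ΣR_partial = 0.008822 K/W.
T_interface = T_in − Q·ΣR_partial = 206 °C − (1032)(0.008822) = 197 °C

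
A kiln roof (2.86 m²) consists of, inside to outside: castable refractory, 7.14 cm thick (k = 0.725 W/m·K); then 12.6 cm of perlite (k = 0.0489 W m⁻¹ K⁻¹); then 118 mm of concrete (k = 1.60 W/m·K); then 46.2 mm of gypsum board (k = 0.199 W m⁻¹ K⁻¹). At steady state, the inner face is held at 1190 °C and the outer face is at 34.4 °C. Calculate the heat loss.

Q = 1110 W

Treat each layer as a resistance in series:
  R_castable refractory = L/(kA) = 0.0714/(0.725·2.86) = 0.03443 K/W
  R_perlite = L/(kA) = 0.126/(0.0489·2.86) = 0.9009 K/W
  R_concrete = L/(kA) = 0.118/(1.60·2.86) = 0.02579 K/W
  R_gypsum board = L/(kA) = 0.0462/(0.199·2.86) = 0.08118 K/W
ΣR = 0.03443 + 0.9009 + 0.02579 + 0.08118 = 1.042 K/W
Q = ΔT/ΣR = (1190 °C − 34.4 °C)/1.042 = 1110 W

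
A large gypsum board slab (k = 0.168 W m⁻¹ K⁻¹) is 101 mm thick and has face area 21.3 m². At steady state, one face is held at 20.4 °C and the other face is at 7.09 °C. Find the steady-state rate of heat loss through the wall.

Q = 472 W

Q = kA·ΔT/L = 0.168 × 21.3 × |20.4 °C − 7.09 °C| / 0.101 = 472 W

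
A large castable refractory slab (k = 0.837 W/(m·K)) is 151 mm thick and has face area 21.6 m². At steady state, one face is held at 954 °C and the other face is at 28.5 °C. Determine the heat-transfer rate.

Q = kA·ΔT/L = 0.837 × 21.6 × |954 °C − 28.5 °C| / 0.151 = 1.11×10^5 W

Q = 1.11×10^5 W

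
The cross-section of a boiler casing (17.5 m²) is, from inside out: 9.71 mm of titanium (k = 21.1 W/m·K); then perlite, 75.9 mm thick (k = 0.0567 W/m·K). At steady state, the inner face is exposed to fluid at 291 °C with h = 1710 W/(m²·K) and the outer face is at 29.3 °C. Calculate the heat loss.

Q = 3420 W

Treat each layer as a resistance in series:
  R_conv,in = 1/(hA) = 1/(1710·17.5) = 3.342×10^-5 K/W
  R_titanium = L/(kA) = 0.00971/(21.1·17.5) = 2.630×10^-5 K/W
  R_perlite = L/(kA) = 0.0759/(0.0567·17.5) = 0.07649 K/W
ΣR = 3.342×10^-5 + 2.630×10^-5 + 0.07649 = 0.07655 K/W
Q = ΔT/ΣR = (291 °C − 29.3 °C)/0.07655 = 3420 W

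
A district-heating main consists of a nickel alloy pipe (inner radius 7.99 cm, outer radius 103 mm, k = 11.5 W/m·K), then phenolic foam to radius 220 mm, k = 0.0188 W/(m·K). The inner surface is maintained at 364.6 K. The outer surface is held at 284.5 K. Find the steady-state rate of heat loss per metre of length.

Q' = 12.5 W/m

Series thermal resistances, inner to outer:
  R'_nickel alloy = ln(0.103/0.0799)/(2πk) = 0.2540/(2π·11.5) = 0.003515 m·K/W
  R'_phenolic foam = ln(0.220/0.103)/(2πk) = 0.7589/(2π·0.0188) = 6.425 m·K/W
ΣR = 0.003515 + 6.425 = 6.429 m·K/W
Q' = ΔT/ΣR = (364.6 K − 284.5 K)/6.429 = 12.5 W/m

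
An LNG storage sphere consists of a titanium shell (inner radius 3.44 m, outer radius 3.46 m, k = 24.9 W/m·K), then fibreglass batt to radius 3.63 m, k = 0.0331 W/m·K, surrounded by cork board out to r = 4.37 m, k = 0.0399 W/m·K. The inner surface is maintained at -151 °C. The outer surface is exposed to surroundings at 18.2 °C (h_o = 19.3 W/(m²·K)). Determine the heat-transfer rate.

Q = 1340 W

Resistance network (inner→outer):
  R_titanium = (1/3.44 − 1/3.46)/(4πk) = 0.001680/(4π·24.9) = 5.370×10^-6 K/W
  R_fibreglass batt = (1/3.46 − 1/3.63)/(4πk) = 0.01354/(4π·0.0331) = 0.03254 K/W
  R_cork board = (1/3.63 − 1/4.37)/(4πk) = 0.04665/(4π·0.0399) = 0.09304 K/W
  R_conv,out = 1/(4πr²h) = 1/(4π·4.37²·19.3) = 2.159×10^-4 K/W
ΣR = 5.370×10^-6 + 0.03254 + 0.09304 + 2.159×10^-4 = 0.1258 K/W
Q = ΔT/ΣR = (-151 °C − 18.2 °C)/0.1258 = -1340 W
(Negative Q ⇒ heat flows inward; heat gain = 1340 W.)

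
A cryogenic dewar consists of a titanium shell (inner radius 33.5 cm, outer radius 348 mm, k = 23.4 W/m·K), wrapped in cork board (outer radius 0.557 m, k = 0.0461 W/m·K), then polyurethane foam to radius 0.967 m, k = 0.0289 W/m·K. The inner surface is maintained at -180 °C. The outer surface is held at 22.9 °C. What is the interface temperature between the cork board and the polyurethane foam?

T = -84.6 °C

Resistance network (inner→outer):
  R_titanium = (1/0.335 − 1/0.348)/(4πk) = 0.1115/(4π·23.4) = 3.792×10^-4 K/W
  R_cork board = (1/0.348 − 1/0.557)/(4πk) = 1.078/(4π·0.0461) = 1.861 K/W
  R_polyurethane foam = (1/0.557 − 1/0.967)/(4πk) = 0.7612/(4π·0.0289) = 2.096 K/W
ΣR = 3.792×10^-4 + 1.861 + 2.096 = 3.957 K/W
Q = ΔT/ΣR = (-180 °C − 22.9 °C)/3.957 = -51.28 W
From the inner boundary to the cork board/polyurethane foam interface, ΣR_partial = 1.861 K/W.
T_interface = T_in − Q·ΣR_partial = -180 °C − (-51.28)(1.861) = -84.6 °C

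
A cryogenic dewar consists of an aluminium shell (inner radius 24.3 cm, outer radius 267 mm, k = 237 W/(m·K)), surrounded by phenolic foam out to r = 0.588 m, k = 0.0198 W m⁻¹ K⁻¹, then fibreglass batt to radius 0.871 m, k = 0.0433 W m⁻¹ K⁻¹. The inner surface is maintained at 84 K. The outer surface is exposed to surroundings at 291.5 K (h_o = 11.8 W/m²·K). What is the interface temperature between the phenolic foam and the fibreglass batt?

T = 268.5 K

Series thermal resistances, inner to outer:
  R_aluminium = (1/0.243 − 1/0.267)/(4πk) = 0.3699/(4π·237) = 1.242×10^-4 K/W
  R_phenolic foam = (1/0.267 − 1/0.588)/(4πk) = 2.045/(4π·0.0198) = 8.218 K/W
  R_fibreglass batt = (1/0.588 − 1/0.871)/(4πk) = 0.5526/(4π·0.0433) = 1.016 K/W
  R_conv,out = 1/(4πr²h) = 1/(4π·0.871²·11.8) = 0.008889 K/W
ΣR = 1.242×10^-4 + 8.218 + 1.016 + 0.008889 = 9.243 K/W
Q = ΔT/ΣR = (84 K − 291.5 K)/9.243 = -22.45 W
From the inner boundary to the phenolic foam/fibreglass batt interface, ΣR_partial = 8.218 K/W.
T_interface = T_in − Q·ΣR_partial = 84 K − (-22.45)(8.218) = 268.5 K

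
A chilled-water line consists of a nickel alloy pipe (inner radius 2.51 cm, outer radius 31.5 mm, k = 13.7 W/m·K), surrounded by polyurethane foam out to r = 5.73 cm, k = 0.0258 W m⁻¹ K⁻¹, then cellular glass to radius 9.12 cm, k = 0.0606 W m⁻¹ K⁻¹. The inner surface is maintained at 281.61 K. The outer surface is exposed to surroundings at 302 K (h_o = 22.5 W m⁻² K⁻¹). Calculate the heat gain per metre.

Q' = 4.08 W/m

Treat each layer as a resistance in series:
  R'_nickel alloy = ln(0.0315/0.0251)/(2πk) = 0.2271/(2π·13.7) = 0.002638 m·K/W
  R'_polyurethane foam = ln(0.0573/0.0315)/(2πk) = 0.5983/(2π·0.0258) = 3.691 m·K/W
  R'_cellular glass = ln(0.0912/0.0573)/(2πk) = 0.4648/(2π·0.0606) = 1.221 m·K/W
  R'_conv,out = 1/(2πr h) = 1/(2π·0.0912·22.5) = 0.07756 m·K/W
ΣR = 0.002638 + 3.691 + 1.221 + 0.07756 = 4.992 m·K/W
Q' = ΔT/ΣR = (281.61 K − 302 K)/4.992 = -4.08 W/m
(Negative Q' ⇒ heat flows inward; heat gain = 4.08 W/m.)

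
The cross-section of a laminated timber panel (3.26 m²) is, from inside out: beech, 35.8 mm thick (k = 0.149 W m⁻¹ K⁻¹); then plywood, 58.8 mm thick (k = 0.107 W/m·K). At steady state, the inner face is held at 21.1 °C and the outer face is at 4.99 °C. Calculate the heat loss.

Q = 66.5 W

Series thermal resistances, inner to outer:
  R_beech = L/(kA) = 0.0358/(0.149·3.26) = 0.07370 K/W
  R_plywood = L/(kA) = 0.0588/(0.107·3.26) = 0.1686 K/W
ΣR = 0.07370 + 0.1686 = 0.2423 K/W
Q = ΔT/ΣR = (21.1 °C − 4.99 °C)/0.2423 = 66.5 W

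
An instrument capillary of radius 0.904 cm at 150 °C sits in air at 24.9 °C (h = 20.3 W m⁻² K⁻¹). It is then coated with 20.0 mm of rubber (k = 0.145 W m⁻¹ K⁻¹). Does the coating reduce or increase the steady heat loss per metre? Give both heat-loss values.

reduces: 144 → 80.7 W/m

Critical radius for a cylinder: r_cr = k/h = 0.00714 m = 0.714 cm.
Outer radius after coating: r₂ = 0.00904 + 0.0200 = 0.02904 m.
Since r₁ ≥ r_cr, any added insulation reduces the heat loss.
Bare: R = 1/(2πr₁h) = 0.8673 m·K/W; Q = 125.1/0.8673 = 144 W/m.
Coated: R = R_cond + R_conv = 1.551 m·K/W; Q = 125.1/1.551 = 80.7 W/m.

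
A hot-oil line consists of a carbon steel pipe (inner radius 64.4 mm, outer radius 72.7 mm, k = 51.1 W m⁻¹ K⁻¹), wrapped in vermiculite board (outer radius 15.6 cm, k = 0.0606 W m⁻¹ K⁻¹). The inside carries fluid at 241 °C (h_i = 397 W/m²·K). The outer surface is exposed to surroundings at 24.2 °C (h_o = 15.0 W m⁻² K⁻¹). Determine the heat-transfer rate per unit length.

Q' = 104 W/m

Series thermal resistances, inner to outer:
  R'_conv,in = 1/(2πr h) = 1/(2π·0.0644·397) = 0.006225 m·K/W
  R'_carbon steel = ln(0.0727/0.0644)/(2πk) = 0.1212/(2π·51.1) = 3.776×10^-4 m·K/W
  R'_vermiculite board = ln(0.156/0.0727)/(2πk) = 0.7635/(2π·0.0606) = 2.005 m·K/W
  R'_conv,out = 1/(2πr h) = 1/(2π·0.156·15.0) = 0.06801 m·K/W
ΣR = 0.006225 + 3.776×10^-4 + 2.005 + 0.06801 = 2.080 m·K/W
Q' = ΔT/ΣR = (241 °C − 24.2 °C)/2.080 = 104 W/m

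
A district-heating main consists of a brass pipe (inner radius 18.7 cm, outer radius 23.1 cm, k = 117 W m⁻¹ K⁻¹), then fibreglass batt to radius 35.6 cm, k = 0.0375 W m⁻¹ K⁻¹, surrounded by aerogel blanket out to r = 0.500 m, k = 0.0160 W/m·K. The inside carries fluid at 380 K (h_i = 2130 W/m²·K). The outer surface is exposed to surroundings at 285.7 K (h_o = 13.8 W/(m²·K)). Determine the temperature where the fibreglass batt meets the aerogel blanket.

T = 346.9 K

Treat each layer as a resistance in series:
  R'_conv,in = 1/(2πr h) = 1/(2π·0.187·2130) = 3.996×10^-4 m·K/W
  R'_brass = ln(0.231/0.187)/(2πk) = 0.2113/(2π·117) = 2.874×10^-4 m·K/W
  R'_fibreglass batt = ln(0.356/0.231)/(2πk) = 0.4325/(2π·0.0375) = 1.836 m·K/W
  R'_aerogel blanket = ln(0.500/0.356)/(2πk) = 0.3397/(2π·0.0160) = 3.379 m·K/W
  R'_conv,out = 1/(2πr h) = 1/(2π·0.500·13.8) = 0.02307 m·K/W
ΣR = 3.996×10^-4 + 2.874×10^-4 + 1.836 + 3.379 + 0.02307 = 5.239 m·K/W
Q' = ΔT/ΣR = (380 K − 285.7 K)/5.239 = 18.00 W/m
From the inner boundary to the fibreglass batt/aerogel blanket interface, ΣR_partial = 1.837 m·K/W.
T_interface = T_in − Q'·ΣR_partial = 380 K − (18.00)(1.837) = 346.9 K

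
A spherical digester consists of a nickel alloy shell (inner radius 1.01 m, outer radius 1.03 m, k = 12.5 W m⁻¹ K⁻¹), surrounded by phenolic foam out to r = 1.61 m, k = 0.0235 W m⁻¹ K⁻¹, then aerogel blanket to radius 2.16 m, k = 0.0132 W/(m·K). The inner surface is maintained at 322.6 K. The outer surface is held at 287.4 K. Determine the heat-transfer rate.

Q = 16.5 W

Series thermal resistances, inner to outer:
  R_nickel alloy = (1/1.01 − 1/1.03)/(4πk) = 0.01923/(4π·12.5) = 1.224×10^-4 K/W
  R_phenolic foam = (1/1.03 − 1/1.61)/(4πk) = 0.3498/(4π·0.0235) = 1.184 K/W
  R_aerogel blanket = (1/1.61 − 1/2.16)/(4πk) = 0.1582/(4π·0.0132) = 0.9535 K/W
ΣR = 1.224×10^-4 + 1.184 + 0.9535 = 2.138 K/W
Q = ΔT/ΣR = (322.6 K − 287.4 K)/2.138 = 16.5 W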